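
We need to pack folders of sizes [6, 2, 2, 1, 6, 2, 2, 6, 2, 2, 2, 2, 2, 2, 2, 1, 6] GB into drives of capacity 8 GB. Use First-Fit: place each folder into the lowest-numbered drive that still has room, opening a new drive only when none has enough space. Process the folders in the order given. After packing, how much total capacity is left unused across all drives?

0

Put 6 GB in drive 1; 2 GB remain.
Put 2 GB in drive 1; 0 GB remain.
Put 2 GB in drive 2; 6 GB remain.
Put 1 GB in drive 2; 5 GB remain.
Put 6 GB in drive 3; 2 GB remain.
Put 2 GB in drive 2; 3 GB remain.
Put 2 GB in drive 2; 1 GB remain.
Put 6 GB in drive 4; 2 GB remain.
Put 2 GB in drive 3; 0 GB remain.
Put 2 GB in drive 4; 0 GB remain.
Put 2 GB in drive 5; 6 GB remain.
Put 2 GB in drive 5; 4 GB remain.
Put 2 GB in drive 5; 2 GB remain.
Put 2 GB in drive 5; 0 GB remain.
Put 2 GB in drive 6; 6 GB remain.
Put 1 GB in drive 2; 0 GB remain.
Put 6 GB in drive 6; 0 GB remain.
6 drives × 8 GB = 48 GB; used 48 GB; unused 0 GB.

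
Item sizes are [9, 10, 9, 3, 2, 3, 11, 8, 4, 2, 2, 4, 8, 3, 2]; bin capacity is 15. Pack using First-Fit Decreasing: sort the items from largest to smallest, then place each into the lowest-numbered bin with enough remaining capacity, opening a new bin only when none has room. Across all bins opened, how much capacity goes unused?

10

Sorted descending: 11, 10, 9, 9, 8, 8, 4, 4, 3, 3, 3, 2, 2, 2, 2.
bin 1: place 11, 4 left
bin 2: place 10, 5 left
bin 3: place 9, 6 left
bin 4: place 9, 6 left
bin 5: place 8, 7 left
bin 6: place 8, 7 left
bin 1: place 4, 0 left
bin 2: place 4, 1 left
bin 3: place 3, 3 left
bin 3: place 3, 0 left
bin 4: place 3, 3 left
bin 4: place 2, 1 left
bin 5: place 2, 5 left
bin 5: place 2, 3 left
bin 5: place 2, 1 left
6 bins × 15 = 90; used 80; unused 10.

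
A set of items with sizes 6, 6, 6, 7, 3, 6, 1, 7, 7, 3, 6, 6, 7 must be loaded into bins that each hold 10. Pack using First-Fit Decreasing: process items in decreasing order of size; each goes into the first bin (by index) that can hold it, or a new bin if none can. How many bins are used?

10 bins

Sorted descending: 7, 7, 7, 7, 6, 6, 6, 6, 6, 6, 3, 3, 1.
bin 1: place 7, 3 left
bin 2: place 7, 3 left
bin 3: place 7, 3 left
bin 4: place 7, 3 left
bin 5: place 6, 4 left
bin 6: place 6, 4 left
bin 7: place 6, 4 left
bin 8: place 6, 4 left
bin 9: place 6, 4 left
bin 10: place 6, 4 left
bin 1: place 3, 0 left
bin 2: place 3, 0 left
bin 3: place 1, 2 left
Final bins: [7,3] [7,3] [7,1] [7] [6] [6] [6] [6] [6] [6].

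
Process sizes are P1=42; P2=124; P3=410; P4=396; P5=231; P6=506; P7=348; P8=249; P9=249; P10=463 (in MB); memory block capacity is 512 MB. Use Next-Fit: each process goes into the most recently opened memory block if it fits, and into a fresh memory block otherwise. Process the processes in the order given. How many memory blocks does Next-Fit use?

memory block 1: place P1 (42 MB), 470 MB left
memory block 1: place P2 (124 MB), 346 MB left
memory block 2: place P3 (410 MB), 102 MB left
memory block 3: place P4 (396 MB), 116 MB left
memory block 4: place P5 (231 MB), 281 MB left
memory block 5: place P6 (506 MB), 6 MB left
memory block 6: place P7 (348 MB), 164 MB left
memory block 7: place P8 (249 MB), 263 MB left
memory block 7: place P9 (249 MB), 14 MB left
memory block 8: place P10 (463 MB), 49 MB left

8 memory blocks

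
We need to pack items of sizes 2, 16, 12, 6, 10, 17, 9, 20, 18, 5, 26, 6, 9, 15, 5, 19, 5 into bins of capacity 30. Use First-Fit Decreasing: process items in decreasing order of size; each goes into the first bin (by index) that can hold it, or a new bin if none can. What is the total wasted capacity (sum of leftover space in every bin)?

Sorted descending: 26, 20, 19, 18, 17, 16, 15, 12, 10, 9, 9, 6, 6, 5, 5, 5, 2.
26 → bin 1 (remaining 4)
20 → bin 2 (remaining 10)
19 → bin 3 (remaining 11)
18 → bin 4 (remaining 12)
17 → bin 5 (remaining 13)
16 → bin 6 (remaining 14)
15 → bin 7 (remaining 15)
12 → bin 4 (remaining 0)
10 → bin 2 (remaining 0)
9 → bin 3 (remaining 2)
9 → bin 5 (remaining 4)
6 → bin 6 (remaining 8)
6 → bin 6 (remaining 2)
5 → bin 7 (remaining 10)
5 → bin 7 (remaining 5)
5 → bin 7 (remaining 0)
2 → bin 1 (remaining 2)
7 bins × 30 = 210; used 200; unused 10.

10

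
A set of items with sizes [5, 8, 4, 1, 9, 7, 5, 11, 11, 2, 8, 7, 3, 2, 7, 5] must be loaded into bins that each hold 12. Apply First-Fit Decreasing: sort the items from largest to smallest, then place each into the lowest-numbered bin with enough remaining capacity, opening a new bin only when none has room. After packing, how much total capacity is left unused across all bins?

1

Sorted descending: 11, 11, 9, 8, 8, 7, 7, 7, 5, 5, 5, 4, 3, 2, 2, 1.
Put 11 in bin 1; 1 remain.
Put 11 in bin 2; 1 remain.
Put 9 in bin 3; 3 remain.
Put 8 in bin 4; 4 remain.
Put 8 in bin 5; 4 remain.
Put 7 in bin 6; 5 remain.
Put 7 in bin 7; 5 remain.
Put 7 in bin 8; 5 remain.
Put 5 in bin 6; 0 remain.
Put 5 in bin 7; 0 remain.
Put 5 in bin 8; 0 remain.
Put 4 in bin 4; 0 remain.
Put 3 in bin 3; 0 remain.
Put 2 in bin 5; 2 remain.
Put 2 in bin 5; 0 remain.
Put 1 in bin 1; 0 remain.
8 bins × 12 = 96; used 95; unused 1.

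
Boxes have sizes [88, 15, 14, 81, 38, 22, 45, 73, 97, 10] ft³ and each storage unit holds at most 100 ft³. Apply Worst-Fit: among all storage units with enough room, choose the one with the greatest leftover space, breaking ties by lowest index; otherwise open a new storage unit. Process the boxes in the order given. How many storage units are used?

6

88 ft³ → storage unit 1 (remaining 12 ft³)
15 ft³ → storage unit 2 (remaining 85 ft³)
14 ft³ → storage unit 2 (remaining 71 ft³)
81 ft³ → storage unit 3 (remaining 19 ft³)
38 ft³ → storage unit 2 (remaining 33 ft³)
22 ft³ → storage unit 2 (remaining 11 ft³)
45 ft³ → storage unit 4 (remaining 55 ft³)
73 ft³ → storage unit 5 (remaining 27 ft³)
97 ft³ → storage unit 6 (remaining 3 ft³)
10 ft³ → storage unit 4 (remaining 45 ft³)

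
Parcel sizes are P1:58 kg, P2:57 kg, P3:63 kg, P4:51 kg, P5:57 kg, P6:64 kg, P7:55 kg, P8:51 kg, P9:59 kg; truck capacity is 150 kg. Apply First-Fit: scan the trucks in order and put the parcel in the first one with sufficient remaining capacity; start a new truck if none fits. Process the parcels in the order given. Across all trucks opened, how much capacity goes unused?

truck 1: place P1 (58 kg), 92 kg left
truck 1: place P2 (57 kg), 35 kg left
truck 2: place P3 (63 kg), 87 kg left
truck 2: place P4 (51 kg), 36 kg left
truck 3: place P5 (57 kg), 93 kg left
truck 3: place P6 (64 kg), 29 kg left
truck 4: place P7 (55 kg), 95 kg left
truck 4: place P8 (51 kg), 44 kg left
truck 5: place P9 (59 kg), 91 kg left
5 trucks × 150 kg = 750 kg; used 515 kg; unused 235 kg.

235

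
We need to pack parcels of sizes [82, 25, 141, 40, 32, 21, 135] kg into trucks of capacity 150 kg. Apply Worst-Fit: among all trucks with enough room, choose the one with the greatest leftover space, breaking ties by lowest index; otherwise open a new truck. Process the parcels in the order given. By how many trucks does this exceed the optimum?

Worst-Fit: [82,25,40] [141] [32,21] [135] → 4 trucks.
Total size 476 kg; any packing needs at least ⌈476/150⌉ = 4 trucks.
So 4 is already optimal.

0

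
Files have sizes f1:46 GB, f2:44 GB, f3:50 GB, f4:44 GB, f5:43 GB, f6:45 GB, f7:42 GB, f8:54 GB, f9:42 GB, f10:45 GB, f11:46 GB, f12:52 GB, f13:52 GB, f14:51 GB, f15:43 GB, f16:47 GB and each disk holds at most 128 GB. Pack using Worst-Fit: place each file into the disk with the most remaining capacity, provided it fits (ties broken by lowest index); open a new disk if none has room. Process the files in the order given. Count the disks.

8

Put f1 (46 GB) in disk 1; 82 GB remain.
Put f2 (44 GB) in disk 1; 38 GB remain.
Put f3 (50 GB) in disk 2; 78 GB remain.
Put f4 (44 GB) in disk 2; 34 GB remain.
Put f5 (43 GB) in disk 3; 85 GB remain.
Put f6 (45 GB) in disk 3; 40 GB remain.
Put f7 (42 GB) in disk 4; 86 GB remain.
Put f8 (54 GB) in disk 4; 32 GB remain.
Put f9 (42 GB) in disk 5; 86 GB remain.
Put f10 (45 GB) in disk 5; 41 GB remain.
Put f11 (46 GB) in disk 6; 82 GB remain.
Put f12 (52 GB) in disk 6; 30 GB remain.
Put f13 (52 GB) in disk 7; 76 GB remain.
Put f14 (51 GB) in disk 7; 25 GB remain.
Put f15 (43 GB) in disk 8; 85 GB remain.
Put f16 (47 GB) in disk 8; 38 GB remain.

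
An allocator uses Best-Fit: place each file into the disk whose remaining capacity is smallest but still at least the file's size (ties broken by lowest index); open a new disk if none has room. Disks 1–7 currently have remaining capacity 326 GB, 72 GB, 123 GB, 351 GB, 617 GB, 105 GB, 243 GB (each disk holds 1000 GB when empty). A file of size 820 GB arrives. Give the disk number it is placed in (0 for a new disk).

No disk has ≥ 820 GB free, so a new disk is opened.

0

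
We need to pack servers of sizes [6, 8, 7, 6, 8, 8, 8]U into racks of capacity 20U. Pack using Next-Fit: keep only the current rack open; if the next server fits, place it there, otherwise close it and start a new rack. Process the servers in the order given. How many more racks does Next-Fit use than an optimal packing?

1

Next-Fit: [6,8] [7,6] [8,8] [8] → 4 racks.
Total size 51U; any packing needs at least ⌈51/20⌉ = 3 racks.
An optimal packing achieves that bound: [8,8] [8,8] [7,6,6] → 3 racks.
Excess: 4 − 3 = 1.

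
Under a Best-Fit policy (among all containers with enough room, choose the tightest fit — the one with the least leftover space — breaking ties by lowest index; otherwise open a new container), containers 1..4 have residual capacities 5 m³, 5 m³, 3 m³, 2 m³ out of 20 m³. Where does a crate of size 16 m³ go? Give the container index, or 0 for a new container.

0

No container has ≥ 16 m³ free, so a new container is opened.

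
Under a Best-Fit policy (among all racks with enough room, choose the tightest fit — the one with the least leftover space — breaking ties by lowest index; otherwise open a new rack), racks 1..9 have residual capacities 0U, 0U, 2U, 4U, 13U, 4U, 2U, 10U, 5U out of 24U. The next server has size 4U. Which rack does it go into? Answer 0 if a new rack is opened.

4

Racks with room: rack 4 (4U), rack 5 (13U), rack 6 (4U), rack 8 (10U), rack 9 (5U).
Tightest fit is rack 4 with 4U free.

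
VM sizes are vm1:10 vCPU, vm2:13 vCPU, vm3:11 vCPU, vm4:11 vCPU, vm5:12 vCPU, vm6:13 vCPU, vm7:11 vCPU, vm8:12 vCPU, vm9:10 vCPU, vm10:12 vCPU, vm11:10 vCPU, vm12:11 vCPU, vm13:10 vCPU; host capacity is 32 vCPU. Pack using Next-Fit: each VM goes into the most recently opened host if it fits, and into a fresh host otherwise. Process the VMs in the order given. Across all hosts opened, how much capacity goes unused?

host 1: place vm1 (10 vCPU), 22 vCPU left
host 1: place vm2 (13 vCPU), 9 vCPU left
host 2: place vm3 (11 vCPU), 21 vCPU left
host 2: place vm4 (11 vCPU), 10 vCPU left
host 3: place vm5 (12 vCPU), 20 vCPU left
host 3: place vm6 (13 vCPU), 7 vCPU left
host 4: place vm7 (11 vCPU), 21 vCPU left
host 4: place vm8 (12 vCPU), 9 vCPU left
host 5: place vm9 (10 vCPU), 22 vCPU left
host 5: place vm10 (12 vCPU), 10 vCPU left
host 5: place vm11 (10 vCPU), 0 vCPU left
host 6: place vm12 (11 vCPU), 21 vCPU left
host 6: place vm13 (10 vCPU), 11 vCPU left
6 hosts × 32 vCPU = 192 vCPU; used 146 vCPU; unused 46 vCPU.

46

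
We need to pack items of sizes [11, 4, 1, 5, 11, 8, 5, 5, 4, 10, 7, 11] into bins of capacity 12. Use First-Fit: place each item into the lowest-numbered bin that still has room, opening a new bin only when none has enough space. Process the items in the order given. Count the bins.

Put 11 in bin 1; 1 remain.
Put 4 in bin 2; 8 remain.
Put 1 in bin 1; 0 remain.
Put 5 in bin 2; 3 remain.
Put 11 in bin 3; 1 remain.
Put 8 in bin 4; 4 remain.
Put 5 in bin 5; 7 remain.
Put 5 in bin 5; 2 remain.
Put 4 in bin 4; 0 remain.
Put 10 in bin 6; 2 remain.
Put 7 in bin 7; 5 remain.
Put 11 in bin 8; 1 remain.

8 bins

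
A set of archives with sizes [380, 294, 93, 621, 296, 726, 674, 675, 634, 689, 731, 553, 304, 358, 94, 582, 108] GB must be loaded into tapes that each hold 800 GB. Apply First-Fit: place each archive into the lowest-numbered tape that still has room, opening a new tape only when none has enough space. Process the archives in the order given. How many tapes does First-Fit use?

Put 380 GB in tape 1; 420 GB remain.
Put 294 GB in tape 1; 126 GB remain.
Put 93 GB in tape 1; 33 GB remain.
Put 621 GB in tape 2; 179 GB remain.
Put 296 GB in tape 3; 504 GB remain.
Put 726 GB in tape 4; 74 GB remain.
Put 674 GB in tape 5; 126 GB remain.
Put 675 GB in tape 6; 125 GB remain.
Put 634 GB in tape 7; 166 GB remain.
Put 689 GB in tape 8; 111 GB remain.
Put 731 GB in tape 9; 69 GB remain.
Put 553 GB in tape 10; 247 GB remain.
Put 304 GB in tape 3; 200 GB remain.
Put 358 GB in tape 11; 442 GB remain.
Put 94 GB in tape 2; 85 GB remain.
Put 582 GB in tape 12; 218 GB remain.
Put 108 GB in tape 3; 92 GB remain.
Final tapes: [380,294,93] [621,94] [296,304,108] [726] [674] [675] [634] [689] [731] [553] [358] [582].

12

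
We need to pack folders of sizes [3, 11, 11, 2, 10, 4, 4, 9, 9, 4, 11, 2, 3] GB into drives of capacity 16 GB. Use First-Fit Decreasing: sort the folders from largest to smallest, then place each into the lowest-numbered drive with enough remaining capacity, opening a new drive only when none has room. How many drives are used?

Sorted descending: 11, 11, 11, 10, 9, 9, 4, 4, 4, 3, 3, 2, 2.
11 GB → drive 1 (remaining 5 GB)
11 GB → drive 2 (remaining 5 GB)
11 GB → drive 3 (remaining 5 GB)
10 GB → drive 4 (remaining 6 GB)
9 GB → drive 5 (remaining 7 GB)
9 GB → drive 6 (remaining 7 GB)
4 GB → drive 1 (remaining 1 GB)
4 GB → drive 2 (remaining 1 GB)
4 GB → drive 3 (remaining 1 GB)
3 GB → drive 4 (remaining 3 GB)
3 GB → drive 4 (remaining 0 GB)
2 GB → drive 5 (remaining 5 GB)
2 GB → drive 5 (remaining 3 GB)

6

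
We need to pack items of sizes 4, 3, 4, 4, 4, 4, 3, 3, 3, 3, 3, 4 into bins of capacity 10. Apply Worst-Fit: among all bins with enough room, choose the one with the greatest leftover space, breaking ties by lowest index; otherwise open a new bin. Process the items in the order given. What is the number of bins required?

4 → bin 1 (remaining 6)
3 → bin 1 (remaining 3)
4 → bin 2 (remaining 6)
4 → bin 2 (remaining 2)
4 → bin 3 (remaining 6)
4 → bin 3 (remaining 2)
3 → bin 1 (remaining 0)
3 → bin 4 (remaining 7)
3 → bin 4 (remaining 4)
3 → bin 4 (remaining 1)
3 → bin 5 (remaining 7)
4 → bin 5 (remaining 3)
Final bins: [4,3,3] [4,4] [4,4] [3,3,3] [3,4].

5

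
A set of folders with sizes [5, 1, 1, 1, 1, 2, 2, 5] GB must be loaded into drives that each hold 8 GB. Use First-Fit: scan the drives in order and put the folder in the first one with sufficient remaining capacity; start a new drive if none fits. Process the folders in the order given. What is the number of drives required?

Put 5 GB in drive 1; 3 GB remain.
Put 1 GB in drive 1; 2 GB remain.
Put 1 GB in drive 1; 1 GB remain.
Put 1 GB in drive 1; 0 GB remain.
Put 1 GB in drive 2; 7 GB remain.
Put 2 GB in drive 2; 5 GB remain.
Put 2 GB in drive 2; 3 GB remain.
Put 5 GB in drive 3; 3 GB remain.

3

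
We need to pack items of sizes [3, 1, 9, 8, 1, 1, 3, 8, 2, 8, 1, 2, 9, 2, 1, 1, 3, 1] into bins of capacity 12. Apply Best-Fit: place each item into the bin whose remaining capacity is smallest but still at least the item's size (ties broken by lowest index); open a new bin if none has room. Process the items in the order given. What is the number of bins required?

3 → bin 1 (remaining 9)
1 → bin 1 (remaining 8)
9 → bin 2 (remaining 3)
8 → bin 1 (remaining 0)
1 → bin 2 (remaining 2)
1 → bin 2 (remaining 1)
3 → bin 3 (remaining 9)
8 → bin 3 (remaining 1)
2 → bin 4 (remaining 10)
8 → bin 4 (remaining 2)
1 → bin 2 (remaining 0)
2 → bin 4 (remaining 0)
9 → bin 5 (remaining 3)
2 → bin 5 (remaining 1)
1 → bin 3 (remaining 0)
1 → bin 5 (remaining 0)
3 → bin 6 (remaining 9)
1 → bin 6 (remaining 8)
Final bins: [3,1,8] [9,1,1,1] [3,8,1] [2,8,2] [9,2,1] [3,1].

6 bins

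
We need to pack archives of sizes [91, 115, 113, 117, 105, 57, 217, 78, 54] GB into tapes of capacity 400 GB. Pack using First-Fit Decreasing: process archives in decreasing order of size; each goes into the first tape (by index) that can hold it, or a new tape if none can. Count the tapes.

3 tapes

Sorted descending: 217, 117, 115, 113, 105, 91, 78, 57, 54.
tape 1: place 217 GB, 183 GB left
tape 1: place 117 GB, 66 GB left
tape 2: place 115 GB, 285 GB left
tape 2: place 113 GB, 172 GB left
tape 2: place 105 GB, 67 GB left
tape 3: place 91 GB, 309 GB left
tape 3: place 78 GB, 231 GB left
tape 1: place 57 GB, 9 GB left
tape 2: place 54 GB, 13 GB left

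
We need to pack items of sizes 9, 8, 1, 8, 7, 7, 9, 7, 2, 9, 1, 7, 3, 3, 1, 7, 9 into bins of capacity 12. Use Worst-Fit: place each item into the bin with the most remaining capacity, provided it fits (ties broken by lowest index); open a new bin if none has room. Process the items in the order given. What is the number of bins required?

bin 1: place 9, 3 left
bin 2: place 8, 4 left
bin 2: place 1, 3 left
bin 3: place 8, 4 left
bin 4: place 7, 5 left
bin 5: place 7, 5 left
bin 6: place 9, 3 left
bin 7: place 7, 5 left
bin 4: place 2, 3 left
bin 8: place 9, 3 left
bin 5: place 1, 4 left
bin 9: place 7, 5 left
bin 7: place 3, 2 left
bin 9: place 3, 2 left
bin 3: place 1, 3 left
bin 10: place 7, 5 left
bin 11: place 9, 3 left
Final bins: [9] [8,1] [8,1] [7,2] [7,1] [9] [7,3] [9] [7,3] [7] [9].

11 bins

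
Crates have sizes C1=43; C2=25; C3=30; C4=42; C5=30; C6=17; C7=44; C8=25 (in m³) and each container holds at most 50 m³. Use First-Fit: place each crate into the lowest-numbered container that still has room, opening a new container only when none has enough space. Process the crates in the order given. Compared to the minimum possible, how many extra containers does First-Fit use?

1

First-Fit: [43] [25,17] [30] [42] [30] [44] [25] → 7 containers.
Total size 256 m³; any packing needs at least ⌈256/50⌉ = 6 containers.
An optimal packing achieves that bound: [44] [43] [42] [30,17] [30] [25,25] → 6 containers.
Excess: 7 − 6 = 1.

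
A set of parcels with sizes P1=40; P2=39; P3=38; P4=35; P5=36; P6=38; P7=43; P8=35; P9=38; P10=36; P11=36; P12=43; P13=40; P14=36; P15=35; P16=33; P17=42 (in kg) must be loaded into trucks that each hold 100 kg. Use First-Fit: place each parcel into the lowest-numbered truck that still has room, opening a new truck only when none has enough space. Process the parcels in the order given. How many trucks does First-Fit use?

9

truck 1: place P1 (40 kg), 60 kg left
truck 1: place P2 (39 kg), 21 kg left
truck 2: place P3 (38 kg), 62 kg left
truck 2: place P4 (35 kg), 27 kg left
truck 3: place P5 (36 kg), 64 kg left
truck 3: place P6 (38 kg), 26 kg left
truck 4: place P7 (43 kg), 57 kg left
truck 4: place P8 (35 kg), 22 kg left
truck 5: place P9 (38 kg), 62 kg left
truck 5: place P10 (36 kg), 26 kg left
truck 6: place P11 (36 kg), 64 kg left
truck 6: place P12 (43 kg), 21 kg left
truck 7: place P13 (40 kg), 60 kg left
truck 7: place P14 (36 kg), 24 kg left
truck 8: place P15 (35 kg), 65 kg left
truck 8: place P16 (33 kg), 32 kg left
truck 9: place P17 (42 kg), 58 kg left
Final trucks: [40,39] [38,35] [36,38] [43,35] [38,36] [36,43] [40,36] [35,33] [42].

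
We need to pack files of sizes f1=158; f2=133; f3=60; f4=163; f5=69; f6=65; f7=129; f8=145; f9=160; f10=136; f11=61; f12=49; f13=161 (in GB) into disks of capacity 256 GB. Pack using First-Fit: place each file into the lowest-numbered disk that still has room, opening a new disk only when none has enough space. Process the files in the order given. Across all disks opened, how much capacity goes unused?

f1 (158 GB) → disk 1 (remaining 98 GB)
f2 (133 GB) → disk 2 (remaining 123 GB)
f3 (60 GB) → disk 1 (remaining 38 GB)
f4 (163 GB) → disk 3 (remaining 93 GB)
f5 (69 GB) → disk 2 (remaining 54 GB)
f6 (65 GB) → disk 3 (remaining 28 GB)
f7 (129 GB) → disk 4 (remaining 127 GB)
f8 (145 GB) → disk 5 (remaining 111 GB)
f9 (160 GB) → disk 6 (remaining 96 GB)
f10 (136 GB) → disk 7 (remaining 120 GB)
f11 (61 GB) → disk 4 (remaining 66 GB)
f12 (49 GB) → disk 2 (remaining 5 GB)
f13 (161 GB) → disk 8 (remaining 95 GB)
8 disks × 256 GB = 2048 GB; used 1489 GB; unused 559 GB.

559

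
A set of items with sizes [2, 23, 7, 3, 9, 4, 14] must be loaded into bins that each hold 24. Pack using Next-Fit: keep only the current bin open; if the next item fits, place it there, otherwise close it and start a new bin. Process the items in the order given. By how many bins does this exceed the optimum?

Next-Fit: [2] [23] [7,3,9,4] [14] → 4 bins.
Total size 62; any packing needs at least ⌈62/24⌉ = 3 bins.
An optimal packing achieves that bound: [23] [14,9] [7,4,3,2] → 3 bins.
Excess: 4 − 3 = 1.

1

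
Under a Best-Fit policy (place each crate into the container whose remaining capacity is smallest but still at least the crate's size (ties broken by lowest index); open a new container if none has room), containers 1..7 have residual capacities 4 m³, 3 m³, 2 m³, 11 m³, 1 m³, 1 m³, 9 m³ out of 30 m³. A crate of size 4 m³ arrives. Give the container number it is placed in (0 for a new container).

Containers with room: container 1 (4 m³), container 4 (11 m³), container 7 (9 m³).
Tightest fit is container 1 with 4 m³ free.

1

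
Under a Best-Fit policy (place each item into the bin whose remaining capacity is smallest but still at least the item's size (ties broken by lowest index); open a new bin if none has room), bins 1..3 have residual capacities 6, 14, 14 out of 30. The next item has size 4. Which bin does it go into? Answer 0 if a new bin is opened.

Bins with room: bin 1 (6), bin 2 (14), bin 3 (14).
Tightest fit is bin 1 with 6 free.

1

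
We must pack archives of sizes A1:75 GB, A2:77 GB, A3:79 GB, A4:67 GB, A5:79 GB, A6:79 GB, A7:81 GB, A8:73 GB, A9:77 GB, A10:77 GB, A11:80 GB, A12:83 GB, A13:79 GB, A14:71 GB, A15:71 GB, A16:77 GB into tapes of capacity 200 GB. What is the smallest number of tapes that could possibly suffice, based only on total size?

7

Total size = 75 + 77 + 79 + 67 + 79 + 79 + 81 + 73 + 77 + 77 + 80 + 83 + 79 + 71 + 71 + 77 = 1225 GB.
⌈1225 / 200⌉ = 7.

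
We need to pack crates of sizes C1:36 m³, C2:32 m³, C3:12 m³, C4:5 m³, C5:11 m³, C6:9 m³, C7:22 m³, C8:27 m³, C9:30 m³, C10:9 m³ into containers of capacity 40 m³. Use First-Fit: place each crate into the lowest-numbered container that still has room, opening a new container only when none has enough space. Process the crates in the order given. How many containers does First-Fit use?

Put C1 (36 m³) in container 1; 4 m³ remain.
Put C2 (32 m³) in container 2; 8 m³ remain.
Put C3 (12 m³) in container 3; 28 m³ remain.
Put C4 (5 m³) in container 2; 3 m³ remain.
Put C5 (11 m³) in container 3; 17 m³ remain.
Put C6 (9 m³) in container 3; 8 m³ remain.
Put C7 (22 m³) in container 4; 18 m³ remain.
Put C8 (27 m³) in container 5; 13 m³ remain.
Put C9 (30 m³) in container 6; 10 m³ remain.
Put C10 (9 m³) in container 4; 9 m³ remain.
Final containers: [36] [32,5] [12,11,9] [22,9] [27] [30].

6 containers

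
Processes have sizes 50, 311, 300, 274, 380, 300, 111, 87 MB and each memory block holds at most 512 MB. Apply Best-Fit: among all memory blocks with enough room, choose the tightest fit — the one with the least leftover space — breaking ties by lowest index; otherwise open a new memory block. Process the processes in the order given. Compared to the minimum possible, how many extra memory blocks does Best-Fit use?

0

Best-Fit: [50,311,87] [300] [274] [380,111] [300] → 5 memory blocks.
5 processes exceed 256 MB (half the capacity), and no two of those can share a memory block, so at least 5 memory blocks are needed.
So 5 is already optimal.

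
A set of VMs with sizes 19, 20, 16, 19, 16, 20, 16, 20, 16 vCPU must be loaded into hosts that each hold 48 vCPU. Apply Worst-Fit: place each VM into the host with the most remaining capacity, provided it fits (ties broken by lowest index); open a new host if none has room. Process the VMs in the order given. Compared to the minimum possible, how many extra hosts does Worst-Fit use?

Worst-Fit: [19,20] [16,19] [16,20] [16,20] [16] → 5 hosts.
Total size 162 vCPU; any packing needs at least ⌈162/48⌉ = 4 hosts.
An optimal packing achieves that bound: [20,20] [20,19] [19,16] [16,16,16] → 4 hosts.
Excess: 5 − 4 = 1.

1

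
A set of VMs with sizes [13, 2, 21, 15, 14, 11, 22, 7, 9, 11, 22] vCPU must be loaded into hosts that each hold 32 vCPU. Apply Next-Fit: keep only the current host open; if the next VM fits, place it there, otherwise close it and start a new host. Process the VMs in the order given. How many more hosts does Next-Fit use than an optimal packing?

Next-Fit: [13,2] [21] [15,14] [11] [22,7] [9,11] [22] → 7 hosts.
Total size 147 vCPU; any packing needs at least ⌈147/32⌉ = 5 hosts.
An optimal packing achieves that bound: [22,9] [22,7,2] [21,11] [15,14] [13,11] → 5 hosts.
Excess: 7 − 5 = 2.

2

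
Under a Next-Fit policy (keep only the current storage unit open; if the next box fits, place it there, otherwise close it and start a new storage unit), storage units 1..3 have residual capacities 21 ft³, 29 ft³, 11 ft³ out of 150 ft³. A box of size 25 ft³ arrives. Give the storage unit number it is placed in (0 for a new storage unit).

0

Next-Fit only looks at storage unit 3, which has 11 ft³ free.
25 ft³ does not fit, so a new storage unit is opened.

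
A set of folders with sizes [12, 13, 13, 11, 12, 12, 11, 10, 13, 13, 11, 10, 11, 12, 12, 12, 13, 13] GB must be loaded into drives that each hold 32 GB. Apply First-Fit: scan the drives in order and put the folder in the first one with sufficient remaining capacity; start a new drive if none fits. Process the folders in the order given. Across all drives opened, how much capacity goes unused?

Put 12 GB in drive 1; 20 GB remain.
Put 13 GB in drive 1; 7 GB remain.
Put 13 GB in drive 2; 19 GB remain.
Put 11 GB in drive 2; 8 GB remain.
Put 12 GB in drive 3; 20 GB remain.
Put 12 GB in drive 3; 8 GB remain.
Put 11 GB in drive 4; 21 GB remain.
Put 10 GB in drive 4; 11 GB remain.
Put 13 GB in drive 5; 19 GB remain.
Put 13 GB in drive 5; 6 GB remain.
Put 11 GB in drive 4; 0 GB remain.
Put 10 GB in drive 6; 22 GB remain.
Put 11 GB in drive 6; 11 GB remain.
Put 12 GB in drive 7; 20 GB remain.
Put 12 GB in drive 7; 8 GB remain.
Put 12 GB in drive 8; 20 GB remain.
Put 13 GB in drive 8; 7 GB remain.
Put 13 GB in drive 9; 19 GB remain.
9 drives × 32 GB = 288 GB; used 214 GB; unused 74 GB.

74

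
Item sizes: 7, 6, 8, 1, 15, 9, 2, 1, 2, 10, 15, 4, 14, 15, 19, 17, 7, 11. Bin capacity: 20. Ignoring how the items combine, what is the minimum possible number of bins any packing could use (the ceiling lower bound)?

9 bins

Total size = 7 + 6 + 8 + 1 + 15 + 9 + 2 + 1 + 2 + 10 + 15 + 4 + 14 + 15 + 19 + 17 + 7 + 11 = 163.
⌈163 / 20⌉ = 9.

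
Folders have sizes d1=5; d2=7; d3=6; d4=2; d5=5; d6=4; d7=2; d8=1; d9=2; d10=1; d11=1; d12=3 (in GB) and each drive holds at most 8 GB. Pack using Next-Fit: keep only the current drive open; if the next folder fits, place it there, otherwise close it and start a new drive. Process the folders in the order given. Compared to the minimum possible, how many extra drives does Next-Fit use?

Next-Fit: [5] [7] [6,2] [5] [4,2,1] [2,1,1,3] → 6 drives.
Total size 39 GB; any packing needs at least ⌈39/8⌉ = 5 drives.
An optimal packing achieves that bound: [7,1] [6,2] [5,3] [5,2,1] [4,2,1] → 5 drives.
Excess: 6 − 5 = 1.

1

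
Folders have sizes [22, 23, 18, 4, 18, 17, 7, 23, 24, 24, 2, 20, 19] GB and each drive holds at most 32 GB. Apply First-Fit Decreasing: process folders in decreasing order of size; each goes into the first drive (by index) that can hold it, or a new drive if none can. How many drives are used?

10

Sorted descending: 24, 24, 23, 23, 22, 20, 19, 18, 18, 17, 7, 4, 2.
24 GB → drive 1 (remaining 8 GB)
24 GB → drive 2 (remaining 8 GB)
23 GB → drive 3 (remaining 9 GB)
23 GB → drive 4 (remaining 9 GB)
22 GB → drive 5 (remaining 10 GB)
20 GB → drive 6 (remaining 12 GB)
19 GB → drive 7 (remaining 13 GB)
18 GB → drive 8 (remaining 14 GB)
18 GB → drive 9 (remaining 14 GB)
17 GB → drive 10 (remaining 15 GB)
7 GB → drive 1 (remaining 1 GB)
4 GB → drive 2 (remaining 4 GB)
2 GB → drive 2 (remaining 2 GB)
Final drives: [24,7] [24,4,2] [23] [23] [22] [20] [19] [18] [18] [17].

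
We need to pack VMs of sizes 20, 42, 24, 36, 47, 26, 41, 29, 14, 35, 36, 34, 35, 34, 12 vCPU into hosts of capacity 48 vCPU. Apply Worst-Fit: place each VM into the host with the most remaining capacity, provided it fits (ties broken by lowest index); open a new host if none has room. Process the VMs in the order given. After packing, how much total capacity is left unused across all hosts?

host 1: place 20 vCPU, 28 vCPU left
host 2: place 42 vCPU, 6 vCPU left
host 1: place 24 vCPU, 4 vCPU left
host 3: place 36 vCPU, 12 vCPU left
host 4: place 47 vCPU, 1 vCPU left
host 5: place 26 vCPU, 22 vCPU left
host 6: place 41 vCPU, 7 vCPU left
host 7: place 29 vCPU, 19 vCPU left
host 5: place 14 vCPU, 8 vCPU left
host 8: place 35 vCPU, 13 vCPU left
host 9: place 36 vCPU, 12 vCPU left
host 10: place 34 vCPU, 14 vCPU left
host 11: place 35 vCPU, 13 vCPU left
host 12: place 34 vCPU, 14 vCPU left
host 7: place 12 vCPU, 7 vCPU left
12 hosts × 48 vCPU = 576 vCPU; used 465 vCPU; unused 111 vCPU.

111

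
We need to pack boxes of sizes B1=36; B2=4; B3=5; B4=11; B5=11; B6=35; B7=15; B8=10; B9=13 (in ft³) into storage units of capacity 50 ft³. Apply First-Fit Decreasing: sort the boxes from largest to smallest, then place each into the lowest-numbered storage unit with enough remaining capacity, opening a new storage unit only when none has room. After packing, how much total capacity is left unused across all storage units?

10

Sorted descending: 36, 35, 15, 13, 11, 11, 10, 5, 4.
storage unit 1: place 36 ft³, 14 ft³ left
storage unit 2: place 35 ft³, 15 ft³ left
storage unit 2: place 15 ft³, 0 ft³ left
storage unit 1: place 13 ft³, 1 ft³ left
storage unit 3: place 11 ft³, 39 ft³ left
storage unit 3: place 11 ft³, 28 ft³ left
storage unit 3: place 10 ft³, 18 ft³ left
storage unit 3: place 5 ft³, 13 ft³ left
storage unit 3: place 4 ft³, 9 ft³ left
3 storage units × 50 ft³ = 150 ft³; used 140 ft³; unused 10 ft³.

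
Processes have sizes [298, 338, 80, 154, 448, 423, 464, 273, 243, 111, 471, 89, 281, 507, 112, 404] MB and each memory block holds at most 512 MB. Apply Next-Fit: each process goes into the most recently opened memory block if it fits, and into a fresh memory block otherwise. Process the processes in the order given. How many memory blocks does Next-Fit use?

13 memory blocks

Put 298 MB in memory block 1; 214 MB remain.
Put 338 MB in memory block 2; 174 MB remain.
Put 80 MB in memory block 2; 94 MB remain.
Put 154 MB in memory block 3; 358 MB remain.
Put 448 MB in memory block 4; 64 MB remain.
Put 423 MB in memory block 5; 89 MB remain.
Put 464 MB in memory block 6; 48 MB remain.
Put 273 MB in memory block 7; 239 MB remain.
Put 243 MB in memory block 8; 269 MB remain.
Put 111 MB in memory block 8; 158 MB remain.
Put 471 MB in memory block 9; 41 MB remain.
Put 89 MB in memory block 10; 423 MB remain.
Put 281 MB in memory block 10; 142 MB remain.
Put 507 MB in memory block 11; 5 MB remain.
Put 112 MB in memory block 12; 400 MB remain.
Put 404 MB in memory block 13; 108 MB remain.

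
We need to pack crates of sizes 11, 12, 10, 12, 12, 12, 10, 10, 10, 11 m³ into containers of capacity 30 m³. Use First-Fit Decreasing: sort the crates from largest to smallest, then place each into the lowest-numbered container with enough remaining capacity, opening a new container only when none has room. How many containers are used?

Sorted descending: 12, 12, 12, 12, 11, 11, 10, 10, 10, 10.
container 1: place 12 m³, 18 m³ left
container 1: place 12 m³, 6 m³ left
container 2: place 12 m³, 18 m³ left
container 2: place 12 m³, 6 m³ left
container 3: place 11 m³, 19 m³ left
container 3: place 11 m³, 8 m³ left
container 4: place 10 m³, 20 m³ left
container 4: place 10 m³, 10 m³ left
container 4: place 10 m³, 0 m³ left
container 5: place 10 m³, 20 m³ left

5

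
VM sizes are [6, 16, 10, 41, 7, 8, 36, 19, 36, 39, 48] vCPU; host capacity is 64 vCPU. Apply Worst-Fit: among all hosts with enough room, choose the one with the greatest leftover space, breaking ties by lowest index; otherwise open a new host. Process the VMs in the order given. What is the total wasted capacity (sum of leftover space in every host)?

6 vCPU → host 1 (remaining 58 vCPU)
16 vCPU → host 1 (remaining 42 vCPU)
10 vCPU → host 1 (remaining 32 vCPU)
41 vCPU → host 2 (remaining 23 vCPU)
7 vCPU → host 1 (remaining 25 vCPU)
8 vCPU → host 1 (remaining 17 vCPU)
36 vCPU → host 3 (remaining 28 vCPU)
19 vCPU → host 3 (remaining 9 vCPU)
36 vCPU → host 4 (remaining 28 vCPU)
39 vCPU → host 5 (remaining 25 vCPU)
48 vCPU → host 6 (remaining 16 vCPU)
6 hosts × 64 vCPU = 384 vCPU; used 266 vCPU; unused 118 vCPU.

118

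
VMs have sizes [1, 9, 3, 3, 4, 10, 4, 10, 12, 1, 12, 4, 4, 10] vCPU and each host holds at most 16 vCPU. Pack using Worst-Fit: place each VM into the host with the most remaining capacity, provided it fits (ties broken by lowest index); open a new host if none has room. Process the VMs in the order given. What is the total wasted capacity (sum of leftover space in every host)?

9

host 1: place 1 vCPU, 15 vCPU left
host 1: place 9 vCPU, 6 vCPU left
host 1: place 3 vCPU, 3 vCPU left
host 1: place 3 vCPU, 0 vCPU left
host 2: place 4 vCPU, 12 vCPU left
host 2: place 10 vCPU, 2 vCPU left
host 3: place 4 vCPU, 12 vCPU left
host 3: place 10 vCPU, 2 vCPU left
host 4: place 12 vCPU, 4 vCPU left
host 4: place 1 vCPU, 3 vCPU left
host 5: place 12 vCPU, 4 vCPU left
host 5: place 4 vCPU, 0 vCPU left
host 6: place 4 vCPU, 12 vCPU left
host 6: place 10 vCPU, 2 vCPU left
6 hosts × 16 vCPU = 96 vCPU; used 87 vCPU; unused 9 vCPU.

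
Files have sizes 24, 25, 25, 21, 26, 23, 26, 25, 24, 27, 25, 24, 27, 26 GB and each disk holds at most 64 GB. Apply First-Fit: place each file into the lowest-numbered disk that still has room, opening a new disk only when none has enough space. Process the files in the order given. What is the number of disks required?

Put 24 GB in disk 1; 40 GB remain.
Put 25 GB in disk 1; 15 GB remain.
Put 25 GB in disk 2; 39 GB remain.
Put 21 GB in disk 2; 18 GB remain.
Put 26 GB in disk 3; 38 GB remain.
Put 23 GB in disk 3; 15 GB remain.
Put 26 GB in disk 4; 38 GB remain.
Put 25 GB in disk 4; 13 GB remain.
Put 24 GB in disk 5; 40 GB remain.
Put 27 GB in disk 5; 13 GB remain.
Put 25 GB in disk 6; 39 GB remain.
Put 24 GB in disk 6; 15 GB remain.
Put 27 GB in disk 7; 37 GB remain.
Put 26 GB in disk 7; 11 GB remain.
Final disks: [24,25] [25,21] [26,23] [26,25] [24,27] [25,24] [27,26].

7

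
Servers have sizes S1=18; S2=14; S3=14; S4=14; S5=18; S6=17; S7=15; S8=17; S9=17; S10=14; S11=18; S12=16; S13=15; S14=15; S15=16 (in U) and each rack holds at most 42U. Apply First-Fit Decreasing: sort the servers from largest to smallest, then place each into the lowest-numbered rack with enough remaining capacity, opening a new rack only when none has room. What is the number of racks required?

7 racks

Sorted descending: 18, 18, 18, 17, 17, 17, 16, 16, 15, 15, 15, 14, 14, 14, 14.
18U → rack 1 (remaining 24U)
18U → rack 1 (remaining 6U)
18U → rack 2 (remaining 24U)
17U → rack 2 (remaining 7U)
17U → rack 3 (remaining 25U)
17U → rack 3 (remaining 8U)
16U → rack 4 (remaining 26U)
16U → rack 4 (remaining 10U)
15U → rack 5 (remaining 27U)
15U → rack 5 (remaining 12U)
15U → rack 6 (remaining 27U)
14U → rack 6 (remaining 13U)
14U → rack 7 (remaining 28U)
14U → rack 7 (remaining 14U)
14U → rack 7 (remaining 0U)
Final racks: [18,18] [18,17] [17,17] [16,16] [15,15] [15,14] [14,14,14].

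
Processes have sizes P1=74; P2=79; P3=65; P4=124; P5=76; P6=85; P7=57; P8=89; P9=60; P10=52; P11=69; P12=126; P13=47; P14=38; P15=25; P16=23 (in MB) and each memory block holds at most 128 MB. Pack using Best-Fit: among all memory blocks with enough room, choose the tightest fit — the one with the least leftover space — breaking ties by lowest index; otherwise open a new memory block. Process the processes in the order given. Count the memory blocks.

memory block 1: place P1 (74 MB), 54 MB left
memory block 2: place P2 (79 MB), 49 MB left
memory block 3: place P3 (65 MB), 63 MB left
memory block 4: place P4 (124 MB), 4 MB left
memory block 5: place P5 (76 MB), 52 MB left
memory block 6: place P6 (85 MB), 43 MB left
memory block 3: place P7 (57 MB), 6 MB left
memory block 7: place P8 (89 MB), 39 MB left
memory block 8: place P9 (60 MB), 68 MB left
memory block 5: place P10 (52 MB), 0 MB left
memory block 9: place P11 (69 MB), 59 MB left
memory block 10: place P12 (126 MB), 2 MB left
memory block 2: place P13 (47 MB), 2 MB left
memory block 7: place P14 (38 MB), 1 MB left
memory block 6: place P15 (25 MB), 18 MB left
memory block 1: place P16 (23 MB), 31 MB left

10 memory blocks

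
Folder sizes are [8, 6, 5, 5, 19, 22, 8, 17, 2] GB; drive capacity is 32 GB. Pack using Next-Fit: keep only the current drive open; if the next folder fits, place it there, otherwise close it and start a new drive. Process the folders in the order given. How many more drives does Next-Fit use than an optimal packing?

Next-Fit: [8,6,5,5] [19] [22,8] [17,2] → 4 drives.
Total size 92 GB; any packing needs at least ⌈92/32⌉ = 3 drives.
An optimal packing achieves that bound: [22,8,2] [19,8,5] [17,6,5] → 3 drives.
Excess: 4 − 3 = 1.

1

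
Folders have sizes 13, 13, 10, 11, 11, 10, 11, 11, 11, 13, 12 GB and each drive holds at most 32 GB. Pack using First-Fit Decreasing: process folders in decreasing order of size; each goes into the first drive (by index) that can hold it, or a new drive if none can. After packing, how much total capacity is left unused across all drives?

Sorted descending: 13, 13, 13, 12, 11, 11, 11, 11, 11, 10, 10.
drive 1: place 13 GB, 19 GB left
drive 1: place 13 GB, 6 GB left
drive 2: place 13 GB, 19 GB left
drive 2: place 12 GB, 7 GB left
drive 3: place 11 GB, 21 GB left
drive 3: place 11 GB, 10 GB left
drive 4: place 11 GB, 21 GB left
drive 4: place 11 GB, 10 GB left
drive 5: place 11 GB, 21 GB left
drive 3: place 10 GB, 0 GB left
drive 4: place 10 GB, 0 GB left
5 drives × 32 GB = 160 GB; used 126 GB; unused 34 GB.

34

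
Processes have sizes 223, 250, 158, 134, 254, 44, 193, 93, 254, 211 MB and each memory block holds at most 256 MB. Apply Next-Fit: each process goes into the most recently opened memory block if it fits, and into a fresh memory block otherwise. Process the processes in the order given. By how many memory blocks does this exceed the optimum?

1

Next-Fit: [223] [250] [158] [134] [254] [44,193] [93] [254] [211] → 9 memory blocks.
Total size 1814 MB; any packing needs at least ⌈1814/256⌉ = 8 memory blocks.
An optimal packing achieves that bound: [254] [254] [250] [223] [211,44] [193] [158,93] [134] → 8 memory blocks.
Excess: 9 − 8 = 1.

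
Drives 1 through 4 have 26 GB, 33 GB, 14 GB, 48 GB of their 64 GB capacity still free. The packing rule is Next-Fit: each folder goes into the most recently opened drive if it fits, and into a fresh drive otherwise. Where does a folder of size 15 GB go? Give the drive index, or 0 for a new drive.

Next-Fit only looks at drive 4, which has 48 GB free.
15 GB fits there.

4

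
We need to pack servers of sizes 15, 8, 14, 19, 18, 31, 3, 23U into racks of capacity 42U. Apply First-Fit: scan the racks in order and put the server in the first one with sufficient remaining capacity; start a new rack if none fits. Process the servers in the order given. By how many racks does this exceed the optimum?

First-Fit: [15,8,14,3] [19,18] [31] [23] → 4 racks.
Total size 131U; any packing needs at least ⌈131/42⌉ = 4 racks.
So 4 is already optimal.

0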